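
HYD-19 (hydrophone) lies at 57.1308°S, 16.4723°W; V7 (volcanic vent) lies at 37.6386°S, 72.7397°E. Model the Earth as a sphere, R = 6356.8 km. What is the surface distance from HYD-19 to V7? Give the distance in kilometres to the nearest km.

Δφ = 19.4922°,  Δλ = 89.2120°
a = sin²(Δφ/2) + cos φ₁ cos φ₂ sin²(Δλ/2) = 0.240587
c = 2·arcsin(√a) = 1.025318 rad = 58.7464°
d = R·c = 6356.8 × 1.025318 = 6517.7 km

6518 km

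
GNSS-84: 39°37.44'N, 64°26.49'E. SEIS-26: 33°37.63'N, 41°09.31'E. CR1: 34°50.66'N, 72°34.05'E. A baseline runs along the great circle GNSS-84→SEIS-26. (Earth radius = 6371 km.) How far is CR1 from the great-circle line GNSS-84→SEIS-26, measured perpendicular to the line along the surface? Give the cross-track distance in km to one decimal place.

625.1 km

GNSS-84: φ = +39.62400°, λ = +64.44150°
SEIS-26: φ = +33.62717°, λ = +41.15517°
CR1: φ = +34.84433°, λ = +72.56750°
δ₁₃ = central angle GNSS-84→CR1 = 0.140290 rad  (haversine)
θ₁₃ = bearing GNSS-84→CR1 = 123.939°,  θ₁₂ = bearing GNSS-84→SEIS-26 = 259.465°
dₓₜ = R·arcsin(sin δ₁₃ · sin(θ₁₃ − θ₁₂)) = 6371·arcsin(0.13983·sin(-135.526°)) = -625.128 km
|dₓₜ| = 625.128 km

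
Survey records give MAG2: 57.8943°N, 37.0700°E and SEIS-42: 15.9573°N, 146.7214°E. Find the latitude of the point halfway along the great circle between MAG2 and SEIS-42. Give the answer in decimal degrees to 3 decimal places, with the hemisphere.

50.373°N

Bx = cos φ₂ cos Δλ = -0.323338,  By = cos φ₂ sin Δλ = 0.905467
φₘ = atan2(sin φ₁ + sin φ₂, √((cos φ₁ + Bx)² + By²)) = 50.37296°
λₘ = λ₁ + atan2(By, cos φ₁ + Bx) = 114.12400°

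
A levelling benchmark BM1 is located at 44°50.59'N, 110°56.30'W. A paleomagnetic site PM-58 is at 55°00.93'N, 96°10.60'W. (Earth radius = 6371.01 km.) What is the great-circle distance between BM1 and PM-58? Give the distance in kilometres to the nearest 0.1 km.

BM1: φ = +44.84317°, λ = -110.93833°
PM-58: φ = +55.01550°, λ = -96.17667°
Δφ = 10.1723°,  Δλ = 14.7617°
a = sin²(Δφ/2) + cos φ₁ cos φ₂ sin²(Δλ/2) = 0.014568
c = 2·arcsin(√a) = 0.241990 rad = 13.8650°
d = R·c = 6371.01 × 0.241990 = 1541.7 km

1541.7 km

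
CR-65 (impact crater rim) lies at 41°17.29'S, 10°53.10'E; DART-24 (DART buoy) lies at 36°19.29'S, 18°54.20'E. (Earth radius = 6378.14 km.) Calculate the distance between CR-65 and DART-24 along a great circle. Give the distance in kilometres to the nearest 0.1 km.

887.9 km

CR-65: φ = -41.28817°, λ = +10.88500°
DART-24: φ = -36.32150°, λ = +18.90333°
Δφ = 4.9667°,  Δλ = 8.0183°
a = sin²(Δφ/2) + cos φ₁ cos φ₂ sin²(Δλ/2) = 0.004837
c = 2·arcsin(√a) = 0.139206 rad = 7.9759°
d = R·c = 6378.14 × 0.139206 = 887.9 km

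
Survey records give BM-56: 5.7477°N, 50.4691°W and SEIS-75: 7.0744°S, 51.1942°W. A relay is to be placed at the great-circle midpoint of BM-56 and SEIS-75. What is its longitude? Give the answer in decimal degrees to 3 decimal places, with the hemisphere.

Bx = cos φ₂ cos Δλ = 0.992308,  By = cos φ₂ sin Δλ = -0.012559
φₘ = atan2(sin φ₁ + sin φ₂, √((cos φ₁ + Bx)² + By²)) = -0.66336°
λₘ = λ₁ + atan2(By, cos φ₁ + Bx) = -50.83118°

50.831°W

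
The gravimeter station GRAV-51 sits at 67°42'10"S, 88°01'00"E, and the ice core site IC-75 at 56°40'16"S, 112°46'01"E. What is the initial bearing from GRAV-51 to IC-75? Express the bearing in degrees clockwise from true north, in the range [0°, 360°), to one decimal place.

GRAV-51: φ = -67.70278°, λ = +88.01667°
IC-75: φ = -56.67111°, λ = +112.76694°
Δλ = 24.7503°
y = sin Δλ · cos φ₂ = 0.230033
x = cos φ₁ sin φ₂ − sin φ₁ cos φ₂ cos Δλ = 0.144654
θ = atan2(y, x) = 57.8366° → 57.8366° (mod 360°)

57.8°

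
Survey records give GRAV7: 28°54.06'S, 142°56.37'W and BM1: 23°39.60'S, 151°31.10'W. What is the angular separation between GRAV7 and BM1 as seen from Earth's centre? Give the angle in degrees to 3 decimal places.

9.303°

GRAV7: φ = -28.90100°, λ = -142.93950°
BM1: φ = -23.66000°, λ = -151.51833°
Δφ = 5.2410°,  Δλ = -8.5788°
a = sin²(Δφ/2) + cos φ₁ cos φ₂ sin²(Δλ/2) = 0.006576
c = 2·arcsin(√a) = 0.162366 rad = 9.3029°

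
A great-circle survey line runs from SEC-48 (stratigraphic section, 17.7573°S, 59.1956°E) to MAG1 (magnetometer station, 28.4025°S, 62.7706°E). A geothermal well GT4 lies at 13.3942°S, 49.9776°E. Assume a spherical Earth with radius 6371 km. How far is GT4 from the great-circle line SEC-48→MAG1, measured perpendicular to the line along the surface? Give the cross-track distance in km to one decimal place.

823.6 km

δ₁₃ = central angle SEC-48→GT4 = 0.172622 rad  (haversine)
θ₁₃ = bearing SEC-48→GT4 = 294.873°,  θ₁₂ = bearing SEC-48→MAG1 = 163.507°
dₓₜ = R·arcsin(sin δ₁₃ · sin(θ₁₃ − θ₁₂)) = 6371·arcsin(0.17177·sin(131.366°)) = 823.586 km
|dₓₜ| = 823.586 km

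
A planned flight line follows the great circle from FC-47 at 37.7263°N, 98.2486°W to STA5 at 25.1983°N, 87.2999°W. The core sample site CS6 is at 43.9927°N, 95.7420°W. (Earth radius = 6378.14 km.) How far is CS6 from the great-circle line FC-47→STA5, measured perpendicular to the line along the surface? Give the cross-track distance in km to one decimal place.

δ₁₃ = central angle FC-47→CS6 = 0.114249 rad  (haversine)
θ₁₃ = bearing FC-47→CS6 = 16.021°,  θ₁₂ = bearing FC-47→STA5 = 140.278°
dₓₜ = R·arcsin(sin δ₁₃ · sin(θ₁₃ − θ₁₂)) = 6378.14·arcsin(0.11400·sin(-124.256°)) = -601.870 km
|dₓₜ| = 601.870 km

601.9 km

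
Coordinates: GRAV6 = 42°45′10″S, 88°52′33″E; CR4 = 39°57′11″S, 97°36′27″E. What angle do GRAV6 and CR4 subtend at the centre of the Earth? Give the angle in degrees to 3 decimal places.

GRAV6: φ = -42.75278°, λ = +88.87583°
CR4: φ = -39.95306°, λ = +97.60750°
Δφ = 2.7997°,  Δλ = 8.7317°
a = sin²(Δφ/2) + cos φ₁ cos φ₂ sin²(Δλ/2) = 0.003859
c = 2·arcsin(√a) = 0.124317 rad = 7.1228°

7.123°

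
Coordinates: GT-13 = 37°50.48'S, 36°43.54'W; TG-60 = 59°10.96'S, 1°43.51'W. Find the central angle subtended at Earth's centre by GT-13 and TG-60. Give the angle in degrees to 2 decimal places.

GT-13: φ = -37.84133°, λ = -36.72567°
TG-60: φ = -59.18267°, λ = -1.72517°
Δφ = -21.3413°,  Δλ = 35.0005°
a = sin²(Δφ/2) + cos φ₁ cos φ₂ sin²(Δλ/2) = 0.070870
c = 2·arcsin(√a) = 0.538925 rad = 30.8781°

30.88°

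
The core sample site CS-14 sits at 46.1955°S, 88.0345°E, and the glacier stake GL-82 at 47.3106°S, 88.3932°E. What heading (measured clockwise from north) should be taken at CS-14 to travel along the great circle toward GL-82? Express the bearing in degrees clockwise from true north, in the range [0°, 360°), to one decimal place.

167.7°

Δλ = 0.3587°
y = sin Δλ · cos φ₂ = 0.004245
x = cos φ₁ sin φ₂ − sin φ₁ cos φ₂ cos Δλ = -0.019471
θ = atan2(y, x) = 167.7015° → 167.7015° (mod 360°)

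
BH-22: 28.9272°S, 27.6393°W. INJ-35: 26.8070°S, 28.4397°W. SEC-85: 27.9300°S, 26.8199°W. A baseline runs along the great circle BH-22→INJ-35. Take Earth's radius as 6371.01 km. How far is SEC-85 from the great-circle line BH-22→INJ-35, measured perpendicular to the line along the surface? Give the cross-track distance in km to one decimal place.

δ₁₃ = central angle BH-22→SEC-85 = 0.021473 rad  (haversine)
θ₁₃ = bearing BH-22→SEC-85 = 36.048°,  θ₁₂ = bearing BH-22→INJ-35 = 341.356°
dₓₜ = R·arcsin(sin δ₁₃ · sin(θ₁₃ − θ₁₂)) = 6371.01·arcsin(0.02147·sin(-305.308°)) = 111.636 km
|dₓₜ| = 111.636 km

111.6 km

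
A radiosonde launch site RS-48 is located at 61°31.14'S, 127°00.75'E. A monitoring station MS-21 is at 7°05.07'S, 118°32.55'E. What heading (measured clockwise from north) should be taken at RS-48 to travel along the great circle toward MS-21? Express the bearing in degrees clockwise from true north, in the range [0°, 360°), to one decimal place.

349.7°

RS-48: φ = -61.51900°, λ = +127.01250°
MS-21: φ = -7.08450°, λ = +118.54250°
Δλ = -8.4700°
y = sin Δλ · cos φ₂ = -0.146167
x = cos φ₁ sin φ₂ − sin φ₁ cos φ₂ cos Δλ = 0.803937
θ = atan2(y, x) = -10.3046° → 349.6954° (mod 360°)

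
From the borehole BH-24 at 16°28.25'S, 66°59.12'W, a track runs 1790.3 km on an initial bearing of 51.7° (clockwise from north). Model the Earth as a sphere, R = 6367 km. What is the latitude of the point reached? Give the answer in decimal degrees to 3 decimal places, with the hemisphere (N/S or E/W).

BH-24: φ = -16.47083°, λ = -66.98533°
δ = d/R = 1790.3/6367 = 0.281184 rad
φ₂ = arcsin(sin φ₁ cos δ + cos φ₁ sin δ cos θ)
   = arcsin(-0.28353·0.96073 + 0.95896·0.27749·0.61978) = -6.16922°
λ₂ = λ₁ + atan2(sin θ sin δ cos φ₁, cos δ − sin φ₁ sin φ₂) = -54.33275°

6.169°S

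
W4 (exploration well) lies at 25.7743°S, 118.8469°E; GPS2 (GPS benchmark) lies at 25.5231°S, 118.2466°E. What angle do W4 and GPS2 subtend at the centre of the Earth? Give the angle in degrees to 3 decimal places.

0.597°

Δφ = 0.2512°,  Δλ = -0.6003°
a = sin²(Δφ/2) + cos φ₁ cos φ₂ sin²(Δλ/2) = 0.000027
c = 2·arcsin(√a) = 0.010413 rad = 0.5966°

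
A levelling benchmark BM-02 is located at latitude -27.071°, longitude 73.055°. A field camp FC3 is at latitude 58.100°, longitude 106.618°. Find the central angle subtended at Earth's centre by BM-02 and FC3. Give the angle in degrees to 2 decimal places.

89.67°

Δφ = 85.1710°,  Δλ = 33.5630°
a = sin²(Δφ/2) + cos φ₁ cos φ₂ sin²(Δλ/2) = 0.497134
c = 2·arcsin(√a) = 1.565064 rad = 89.6716°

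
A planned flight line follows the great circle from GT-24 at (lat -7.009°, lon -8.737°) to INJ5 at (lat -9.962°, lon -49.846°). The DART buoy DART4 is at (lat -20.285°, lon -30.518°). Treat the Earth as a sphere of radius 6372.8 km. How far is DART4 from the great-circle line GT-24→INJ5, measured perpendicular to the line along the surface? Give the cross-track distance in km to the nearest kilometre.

1236 km

δ₁₃ = central angle GT-24→DART4 = 0.435137 rad  (haversine)
θ₁₃ = bearing GT-24→DART4 = 235.656°,  θ₁₂ = bearing GT-24→INJ5 = 262.858°
dₓₜ = R·arcsin(sin δ₁₃ · sin(θ₁₃ − θ₁₂)) = 6372.8·arcsin(0.42153·sin(-27.202°)) = -1235.724 km
|dₓₜ| = 1235.724 km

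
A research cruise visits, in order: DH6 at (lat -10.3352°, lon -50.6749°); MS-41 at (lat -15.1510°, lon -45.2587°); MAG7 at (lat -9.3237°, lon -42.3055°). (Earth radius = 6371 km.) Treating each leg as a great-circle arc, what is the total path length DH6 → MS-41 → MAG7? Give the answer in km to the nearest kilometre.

1518 km

DH6→MS-41: c = 0.124739 rad, d = 794.71 km
MS-41→MAG7: c = 0.113485 rad, d = 723.01 km
Total = 794.71 + 723.01 = 1517.72 km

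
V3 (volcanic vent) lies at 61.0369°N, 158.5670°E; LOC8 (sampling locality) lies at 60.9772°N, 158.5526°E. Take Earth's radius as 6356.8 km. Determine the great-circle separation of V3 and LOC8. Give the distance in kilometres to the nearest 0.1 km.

Δφ = -0.0597°,  Δλ = -0.0144°
a = sin²(Δφ/2) + cos φ₁ cos φ₂ sin²(Δλ/2) = 0.000000
c = 2·arcsin(√a) = 0.001049 rad = 0.0601°
d = R·c = 6356.8 × 0.001049 = 6.7 km

6.7 km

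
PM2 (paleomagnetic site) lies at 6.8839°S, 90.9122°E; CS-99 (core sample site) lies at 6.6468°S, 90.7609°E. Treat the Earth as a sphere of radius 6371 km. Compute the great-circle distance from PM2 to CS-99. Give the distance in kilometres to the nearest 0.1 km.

Δφ = 0.2371°,  Δλ = -0.1513°
a = sin²(Δφ/2) + cos φ₁ cos φ₂ sin²(Δλ/2) = 0.000006
c = 2·arcsin(√a) = 0.004899 rad = 0.2807°
d = R·c = 6371 × 0.004899 = 31.2 km

31.2 km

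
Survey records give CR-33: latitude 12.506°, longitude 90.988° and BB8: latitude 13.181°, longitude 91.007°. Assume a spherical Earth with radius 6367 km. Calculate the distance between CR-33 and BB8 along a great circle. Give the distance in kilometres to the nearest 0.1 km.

Δφ = 0.6750°,  Δλ = 0.0190°
a = sin²(Δφ/2) + cos φ₁ cos φ₂ sin²(Δλ/2) = 0.000035
c = 2·arcsin(√a) = 0.011785 rad = 0.6753°
d = R·c = 6367 × 0.011785 = 75.0 km

75.0 km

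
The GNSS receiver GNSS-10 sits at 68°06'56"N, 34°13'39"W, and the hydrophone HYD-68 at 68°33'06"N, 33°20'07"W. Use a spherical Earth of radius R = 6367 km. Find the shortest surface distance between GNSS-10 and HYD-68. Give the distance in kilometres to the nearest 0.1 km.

60.7 km

GNSS-10: φ = +68.11556°, λ = -34.22750°
HYD-68: φ = +68.55167°, λ = -33.33528°
Δφ = 0.4361°,  Δλ = 0.8922°
a = sin²(Δφ/2) + cos φ₁ cos φ₂ sin²(Δλ/2) = 0.000023
c = 2·arcsin(√a) = 0.009539 rad = 0.5465°
d = R·c = 6367 × 0.009539 = 60.7 km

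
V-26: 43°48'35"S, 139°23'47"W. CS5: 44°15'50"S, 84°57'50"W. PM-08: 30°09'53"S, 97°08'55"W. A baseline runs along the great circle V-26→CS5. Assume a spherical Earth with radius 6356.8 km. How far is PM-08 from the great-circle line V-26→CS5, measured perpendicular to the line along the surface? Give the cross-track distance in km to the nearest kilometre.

1784 km

V-26: φ = -43.80972°, λ = -139.39639°
CS5: φ = -44.26389°, λ = -84.96389°
PM-08: φ = -30.16472°, λ = -97.14861°
δ₁₃ = central angle V-26→PM-08 = 0.627140 rad  (haversine)
θ₁₃ = bearing V-26→PM-08 = 82.122°,  θ₁₂ = bearing V-26→CS5 = 110.286°
dₓₜ = R·arcsin(sin δ₁₃ · sin(θ₁₃ − θ₁₂)) = 6356.8·arcsin(0.58683·sin(-28.164°)) = -1784.061 km
|dₓₜ| = 1784.061 km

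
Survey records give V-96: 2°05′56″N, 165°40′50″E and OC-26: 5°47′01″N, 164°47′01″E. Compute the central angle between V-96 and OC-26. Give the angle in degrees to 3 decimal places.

V-96: φ = +2.09889°, λ = +165.68056°
OC-26: φ = +5.78361°, λ = +164.78361°
Δφ = 3.6847°,  Δλ = -0.8969°
a = sin²(Δφ/2) + cos φ₁ cos φ₂ sin²(Δλ/2) = 0.001095
c = 2·arcsin(√a) = 0.066179 rad = 3.7918°

3.792°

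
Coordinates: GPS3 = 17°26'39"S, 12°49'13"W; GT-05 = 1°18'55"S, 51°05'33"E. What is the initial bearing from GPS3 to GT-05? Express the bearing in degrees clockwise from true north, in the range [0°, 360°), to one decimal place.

83.0°

GPS3: φ = -17.44417°, λ = -12.82028°
GT-05: φ = -1.31528°, λ = +51.09250°
Δλ = 63.9128°
y = sin Δλ · cos φ₂ = 0.897889
x = cos φ₁ sin φ₂ − sin φ₁ cos φ₂ cos Δλ = 0.109890
θ = atan2(y, x) = 83.0224° → 83.0224° (mod 360°)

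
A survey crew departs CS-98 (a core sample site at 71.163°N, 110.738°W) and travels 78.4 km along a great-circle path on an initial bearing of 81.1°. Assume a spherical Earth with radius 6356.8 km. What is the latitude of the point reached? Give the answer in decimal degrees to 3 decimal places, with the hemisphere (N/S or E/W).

71.260°N

δ = d/R = 78.4/6356.8 = 0.012333 rad
φ₂ = arcsin(sin φ₁ cos δ + cos φ₁ sin δ cos θ)
   = arcsin(0.94644·0.99992 + 0.32288·0.01233·0.15471) = 71.25979°
λ₂ = λ₁ + atan2(sin θ sin δ cos φ₁, cos δ − sin φ₁ sin φ₂) = -108.56454°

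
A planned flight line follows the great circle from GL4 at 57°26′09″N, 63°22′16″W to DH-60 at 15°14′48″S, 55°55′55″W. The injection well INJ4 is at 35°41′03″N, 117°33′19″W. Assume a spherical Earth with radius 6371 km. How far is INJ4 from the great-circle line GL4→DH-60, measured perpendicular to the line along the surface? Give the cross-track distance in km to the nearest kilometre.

4629 km

GL4: φ = +57.43583°, λ = -63.37111°
DH-60: φ = -15.24667°, λ = -55.93194°
INJ4: φ = +35.68417°, λ = -117.55528°
δ₁₃ = central angle GL4→INJ4 = 0.726587 rad  (haversine)
θ₁₃ = bearing GL4→INJ4 = 262.508°,  θ₁₂ = bearing GL4→DH-60 = 172.492°
dₓₜ = R·arcsin(sin δ₁₃ · sin(θ₁₃ − θ₁₂)) = 6371·arcsin(0.66432·sin(90.016°)) = 4629.085 km
|dₓₜ| = 4629.085 km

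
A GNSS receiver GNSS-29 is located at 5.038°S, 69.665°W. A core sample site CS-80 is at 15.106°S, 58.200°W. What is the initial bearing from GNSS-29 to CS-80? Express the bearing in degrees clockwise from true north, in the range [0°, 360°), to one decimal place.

Δλ = 11.4650°
y = sin Δλ · cos φ₂ = 0.191901
x = cos φ₁ sin φ₂ − sin φ₁ cos φ₂ cos Δλ = -0.176509
θ = atan2(y, x) = 132.6075° → 132.6075° (mod 360°)

132.6°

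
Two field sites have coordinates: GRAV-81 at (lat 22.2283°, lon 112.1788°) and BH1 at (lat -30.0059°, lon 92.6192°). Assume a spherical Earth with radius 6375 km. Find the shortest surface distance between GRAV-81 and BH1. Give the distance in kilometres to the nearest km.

Δφ = -52.2342°,  Δλ = -19.5596°
a = sin²(Δφ/2) + cos φ₁ cos φ₂ sin²(Δλ/2) = 0.216912
c = 2·arcsin(√a) = 0.968936 rad = 55.5159°
d = R·c = 6375 × 0.968936 = 6177.0 km

6177 km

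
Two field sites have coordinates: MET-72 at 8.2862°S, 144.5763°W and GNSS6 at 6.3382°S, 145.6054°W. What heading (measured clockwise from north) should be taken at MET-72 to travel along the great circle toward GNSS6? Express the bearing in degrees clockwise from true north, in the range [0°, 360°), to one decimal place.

332.3°

Δλ = -1.0291°
y = sin Δλ · cos φ₂ = -0.017850
x = cos φ₁ sin φ₂ − sin φ₁ cos φ₂ cos Δλ = 0.033969
θ = atan2(y, x) = -27.7213° → 332.2787° (mod 360°)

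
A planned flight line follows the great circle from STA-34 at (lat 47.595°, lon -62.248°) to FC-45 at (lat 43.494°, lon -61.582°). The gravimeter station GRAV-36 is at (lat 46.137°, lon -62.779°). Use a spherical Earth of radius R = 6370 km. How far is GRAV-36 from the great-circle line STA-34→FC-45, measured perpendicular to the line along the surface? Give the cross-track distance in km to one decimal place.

59.6 km

δ₁₃ = central angle STA-34→GRAV-36 = 0.026224 rad  (haversine)
θ₁₃ = bearing STA-34→GRAV-36 = 194.177°,  θ₁₂ = bearing STA-34→FC-45 = 173.272°
dₓₜ = R·arcsin(sin δ₁₃ · sin(θ₁₃ − θ₁₂)) = 6370·arcsin(0.02622·sin(20.905°)) = 59.599 km
|dₓₜ| = 59.599 km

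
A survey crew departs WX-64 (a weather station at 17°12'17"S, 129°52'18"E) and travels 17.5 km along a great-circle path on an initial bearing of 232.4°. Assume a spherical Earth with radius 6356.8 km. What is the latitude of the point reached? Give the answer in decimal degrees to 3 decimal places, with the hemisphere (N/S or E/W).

17.301°S

WX-64: φ = -17.20472°, λ = +129.87167°
δ = d/R = 17.5/6356.8 = 0.002753 rad
φ₂ = arcsin(sin φ₁ cos δ + cos φ₁ sin δ cos θ)
   = arcsin(-0.29579·1.00000 + 0.95525·0.00275·-0.61015) = -17.30092°
λ₂ = λ₁ + atan2(sin θ sin δ cos φ₁, cos δ − sin φ₁ sin φ₂) = 129.74077°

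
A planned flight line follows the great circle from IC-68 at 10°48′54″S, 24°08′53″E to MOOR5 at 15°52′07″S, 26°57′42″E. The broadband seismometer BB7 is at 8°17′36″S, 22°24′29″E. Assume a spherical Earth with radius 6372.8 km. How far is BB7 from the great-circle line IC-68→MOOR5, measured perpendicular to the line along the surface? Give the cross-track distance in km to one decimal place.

IC-68: φ = -10.81500°, λ = +24.14806°
MOOR5: φ = -15.86861°, λ = +26.96167°
BB7: φ = -8.29333°, λ = +22.40806°
δ₁₃ = central angle IC-68→BB7 = 0.053232 rad  (haversine)
θ₁₃ = bearing IC-68→BB7 = 325.618°,  θ₁₂ = bearing IC-68→MOOR5 = 151.867°
dₓₜ = R·arcsin(sin δ₁₃ · sin(θ₁₃ − θ₁₂)) = 6372.8·arcsin(0.05321·sin(173.751°)) = 36.907 km
|dₓₜ| = 36.907 km

36.9 km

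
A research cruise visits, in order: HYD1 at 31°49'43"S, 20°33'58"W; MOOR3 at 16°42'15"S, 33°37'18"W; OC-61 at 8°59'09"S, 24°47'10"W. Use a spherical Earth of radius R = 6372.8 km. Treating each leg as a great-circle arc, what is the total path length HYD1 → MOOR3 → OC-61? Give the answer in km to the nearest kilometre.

HYD1: φ = -31.82861°, λ = -20.56611°
MOOR3: φ = -16.70417°, λ = -33.62167°
OC-61: φ = -8.98583°, λ = -24.78611°
HYD1→MOOR3: c = 0.335255 rad, d = 2136.51 km
MOOR3→OC-61: c = 0.201768 rad, d = 1285.83 km
Total = 2136.51 + 1285.83 = 3422.34 km

3422 km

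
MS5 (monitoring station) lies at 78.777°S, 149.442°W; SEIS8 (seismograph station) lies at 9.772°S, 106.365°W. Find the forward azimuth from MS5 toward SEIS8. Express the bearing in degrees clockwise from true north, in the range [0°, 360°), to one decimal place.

Δλ = 43.0770°
y = sin Δλ · cos φ₂ = 0.673071
x = cos φ₁ sin φ₂ − sin φ₁ cos φ₂ cos Δλ = 0.673039
θ = atan2(y, x) = 45.0014° → 45.0014° (mod 360°)

45.0°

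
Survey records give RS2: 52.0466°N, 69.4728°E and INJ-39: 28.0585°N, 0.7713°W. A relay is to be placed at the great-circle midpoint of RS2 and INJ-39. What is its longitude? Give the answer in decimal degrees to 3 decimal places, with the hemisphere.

Bx = cos φ₂ cos Δλ = 0.298286,  By = cos φ₂ sin Δλ = -0.830527
φₘ = atan2(sin φ₁ + sin φ₂, √((cos φ₁ + Bx)² + By²)) = 45.56112°
λₘ = λ₁ + atan2(By, cos φ₁ + Bx) = 27.19059°

27.191°E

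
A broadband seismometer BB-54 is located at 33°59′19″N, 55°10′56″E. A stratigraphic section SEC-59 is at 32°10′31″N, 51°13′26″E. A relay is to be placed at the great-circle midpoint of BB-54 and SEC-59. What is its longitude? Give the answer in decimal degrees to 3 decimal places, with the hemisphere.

BB-54: φ = +33.98861°, λ = +55.18222°
SEC-59: φ = +32.17528°, λ = +51.22389°
Bx = cos φ₂ cos Δλ = 0.844404,  By = cos φ₂ sin Δλ = -0.058429
φₘ = atan2(sin φ₁ + sin φ₂, √((cos φ₁ + Bx)² + By²)) = 33.09758°
λₘ = λ₁ + atan2(By, cos φ₁ + Bx) = 53.18264°

53.183°E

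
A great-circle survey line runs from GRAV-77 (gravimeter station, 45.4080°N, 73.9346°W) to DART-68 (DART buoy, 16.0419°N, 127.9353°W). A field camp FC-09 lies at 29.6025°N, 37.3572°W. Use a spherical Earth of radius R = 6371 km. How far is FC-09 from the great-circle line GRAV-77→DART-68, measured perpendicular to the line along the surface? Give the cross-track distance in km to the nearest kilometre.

δ₁₃ = central angle GRAV-77→FC-09 = 0.569869 rad  (haversine)
θ₁₃ = bearing GRAV-77→FC-09 = 106.190°,  θ₁₂ = bearing GRAV-77→DART-68 = 255.005°
dₓₜ = R·arcsin(sin δ₁₃ · sin(θ₁₃ − θ₁₂)) = 6371·arcsin(0.53952·sin(-148.815°)) = -1803.829 km
|dₓₜ| = 1803.829 km

1804 km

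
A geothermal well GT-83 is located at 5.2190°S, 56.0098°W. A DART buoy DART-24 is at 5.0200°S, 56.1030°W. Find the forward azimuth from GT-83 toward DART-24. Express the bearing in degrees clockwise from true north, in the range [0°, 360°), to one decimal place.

335.0°

Δλ = -0.0932°
y = sin Δλ · cos φ₂ = -0.001620
x = cos φ₁ sin φ₂ − sin φ₁ cos φ₂ cos Δλ = 0.003473
θ = atan2(y, x) = -25.0120° → 334.9880° (mod 360°)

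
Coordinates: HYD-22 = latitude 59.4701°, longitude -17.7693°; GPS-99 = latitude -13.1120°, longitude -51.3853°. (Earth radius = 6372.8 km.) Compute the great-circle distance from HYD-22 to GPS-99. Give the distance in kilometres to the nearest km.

Δφ = -72.5821°,  Δλ = -33.6160°
a = sin²(Δφ/2) + cos φ₁ cos φ₂ sin²(Δλ/2) = 0.391699
c = 2·arcsin(√a) = 1.352465 rad = 77.4905°
d = R·c = 6372.8 × 1.352465 = 8619.0 km

8619 km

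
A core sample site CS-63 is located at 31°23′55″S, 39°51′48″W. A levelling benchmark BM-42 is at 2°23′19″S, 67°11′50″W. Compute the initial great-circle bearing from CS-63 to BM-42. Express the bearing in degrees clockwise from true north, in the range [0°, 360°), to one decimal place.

CS-63: φ = -31.39861°, λ = -39.86333°
BM-42: φ = -2.38861°, λ = -67.19722°
Δλ = -27.3339°
y = sin Δλ · cos φ₂ = -0.458776
x = cos φ₁ sin φ₂ − sin φ₁ cos φ₂ cos Δλ = 0.426842
θ = atan2(y, x) = -47.0651° → 312.9349° (mod 360°)

312.9°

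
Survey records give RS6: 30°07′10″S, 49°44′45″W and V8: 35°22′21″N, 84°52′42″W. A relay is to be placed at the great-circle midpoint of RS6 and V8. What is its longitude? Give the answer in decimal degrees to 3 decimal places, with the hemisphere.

RS6: φ = -30.11944°, λ = -49.74583°
V8: φ = +35.37250°, λ = -84.87833°
Bx = cos φ₂ cos Δλ = 0.666858,  By = cos φ₂ sin Δλ = -0.469241
φₘ = atan2(sin φ₁ + sin φ₂, √((cos φ₁ + Bx)² + By²)) = 2.75468°
λₘ = λ₁ + atan2(By, cos φ₁ + Bx) = -66.77698°

66.777°W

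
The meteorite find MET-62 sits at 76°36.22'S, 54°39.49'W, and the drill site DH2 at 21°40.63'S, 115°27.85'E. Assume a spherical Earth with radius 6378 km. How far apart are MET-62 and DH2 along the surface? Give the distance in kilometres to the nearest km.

MET-62: φ = -76.60367°, λ = -54.65817°
DH2: φ = -21.67717°, λ = +115.46417°
Δφ = 54.9265°,  Δλ = 170.1223°
a = sin²(Δφ/2) + cos φ₁ cos φ₂ sin²(Δλ/2) = 0.426392
c = 2·arcsin(√a) = 1.423043 rad = 81.5343°
d = R·c = 6378 × 1.423043 = 9076.2 km

9076 km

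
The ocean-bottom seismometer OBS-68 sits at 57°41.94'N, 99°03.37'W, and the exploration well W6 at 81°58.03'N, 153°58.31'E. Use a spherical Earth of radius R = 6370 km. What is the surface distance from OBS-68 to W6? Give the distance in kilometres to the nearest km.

3935 km

OBS-68: φ = +57.69900°, λ = -99.05617°
W6: φ = +81.96717°, λ = +153.97183°
Δφ = 24.2682°,  Δλ = -106.9720°
a = sin²(Δφ/2) + cos φ₁ cos φ₂ sin²(Δλ/2) = 0.092419
c = 2·arcsin(√a) = 0.617788 rad = 35.3966°
d = R·c = 6370 × 0.617788 = 3935.3 km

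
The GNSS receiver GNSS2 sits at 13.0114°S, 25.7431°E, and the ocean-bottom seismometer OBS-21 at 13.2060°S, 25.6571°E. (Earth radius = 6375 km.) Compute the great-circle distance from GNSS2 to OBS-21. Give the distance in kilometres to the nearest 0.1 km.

Δφ = -0.1946°,  Δλ = -0.0860°
a = sin²(Δφ/2) + cos φ₁ cos φ₂ sin²(Δλ/2) = 0.000003
c = 2·arcsin(√a) = 0.003698 rad = 0.2119°
d = R·c = 6375 × 0.003698 = 23.6 km

23.6 km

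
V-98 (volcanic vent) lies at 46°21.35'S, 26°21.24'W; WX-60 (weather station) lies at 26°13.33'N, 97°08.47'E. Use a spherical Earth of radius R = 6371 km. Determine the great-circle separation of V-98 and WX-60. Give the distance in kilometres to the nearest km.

V-98: φ = -46.35583°, λ = -26.35400°
WX-60: φ = +26.22217°, λ = +97.14117°
Δφ = 72.5780°,  Δλ = 123.4952°
a = sin²(Δφ/2) + cos φ₁ cos φ₂ sin²(Δλ/2) = 0.830715
c = 2·arcsin(√a) = 2.293521 rad = 131.4091°
d = R·c = 6371 × 2.293521 = 14612.0 km

14612 km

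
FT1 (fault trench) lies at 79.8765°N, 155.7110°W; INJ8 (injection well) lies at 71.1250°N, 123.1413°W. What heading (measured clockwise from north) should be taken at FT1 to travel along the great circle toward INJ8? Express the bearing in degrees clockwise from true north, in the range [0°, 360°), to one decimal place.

120.4°

Δλ = 32.5697°
y = sin Δλ · cos φ₂ = 0.174151
x = cos φ₁ sin φ₂ − sin φ₁ cos φ₂ cos Δλ = -0.102066
θ = atan2(y, x) = 120.3737° → 120.3737° (mod 360°)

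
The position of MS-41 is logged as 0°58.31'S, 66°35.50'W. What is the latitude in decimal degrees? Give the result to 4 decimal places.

0.9718°S

0° + 58.31′/60 = 0 + 0.97183 = 0.9718°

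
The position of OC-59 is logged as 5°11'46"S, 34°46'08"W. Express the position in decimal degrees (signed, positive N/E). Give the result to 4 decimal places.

-5.1961°, -34.7689°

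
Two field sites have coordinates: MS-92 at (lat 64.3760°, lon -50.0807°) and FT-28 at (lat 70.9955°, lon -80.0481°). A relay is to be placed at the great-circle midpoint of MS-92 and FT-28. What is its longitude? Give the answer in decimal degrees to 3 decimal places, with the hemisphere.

Bx = cos φ₂ cos Δλ = 0.282107,  By = cos φ₂ sin Δλ = -0.162661
φₘ = atan2(sin φ₁ + sin φ₂, √((cos φ₁ + Bx)² + By²)) = 68.35941°
λₘ = λ₁ + atan2(By, cos φ₁ + Bx) = -62.90466°

62.905°W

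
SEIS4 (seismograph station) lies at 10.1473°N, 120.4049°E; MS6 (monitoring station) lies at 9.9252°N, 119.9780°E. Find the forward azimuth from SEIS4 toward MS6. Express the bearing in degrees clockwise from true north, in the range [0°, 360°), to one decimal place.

242.2°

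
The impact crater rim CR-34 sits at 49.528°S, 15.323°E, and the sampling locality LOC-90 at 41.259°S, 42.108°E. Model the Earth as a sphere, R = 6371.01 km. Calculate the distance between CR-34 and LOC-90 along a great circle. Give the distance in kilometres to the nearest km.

Δφ = 8.2690°,  Δλ = 26.7850°
a = sin²(Δφ/2) + cos φ₁ cos φ₂ sin²(Δλ/2) = 0.031375
c = 2·arcsin(√a) = 0.356138 rad = 20.4052°
d = R·c = 6371.01 × 0.356138 = 2269.0 km

2269 km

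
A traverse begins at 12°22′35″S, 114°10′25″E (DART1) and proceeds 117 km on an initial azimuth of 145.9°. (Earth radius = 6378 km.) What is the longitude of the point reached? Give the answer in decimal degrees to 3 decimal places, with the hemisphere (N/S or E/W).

114.779°E

DART1: φ = -12.37639°, λ = +114.17361°
δ = d/R = 117/6378 = 0.018344 rad
φ₂ = arcsin(sin φ₁ cos δ + cos φ₁ sin δ cos θ)
   = arcsin(-0.21433·0.99983 + 0.97676·0.01834·-0.82806) = -13.24604°
λ₂ = λ₁ + atan2(sin θ sin δ cos φ₁, cos δ − sin φ₁ sin φ₂) = 114.77895°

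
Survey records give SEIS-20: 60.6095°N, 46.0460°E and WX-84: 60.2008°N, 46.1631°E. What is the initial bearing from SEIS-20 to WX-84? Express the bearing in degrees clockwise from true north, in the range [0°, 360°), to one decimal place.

171.9°

Δλ = 0.1171°
y = sin Δλ · cos φ₂ = 0.001016
x = cos φ₁ sin φ₂ − sin φ₁ cos φ₂ cos Δλ = -0.007132
θ = atan2(y, x) = 171.8951° → 171.8951° (mod 360°)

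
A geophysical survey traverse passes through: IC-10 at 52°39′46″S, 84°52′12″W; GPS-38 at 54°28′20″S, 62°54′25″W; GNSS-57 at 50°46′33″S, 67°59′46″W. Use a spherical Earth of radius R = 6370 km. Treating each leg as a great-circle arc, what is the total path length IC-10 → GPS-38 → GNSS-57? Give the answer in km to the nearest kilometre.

IC-10: φ = -52.66278°, λ = -84.87000°
GPS-38: φ = -54.47222°, λ = -62.90694°
GNSS-57: φ = -50.77583°, λ = -67.99611°
IC-10→GPS-38: c = 0.228871 rad, d = 1457.91 km
GPS-38→GNSS-57: c = 0.084035 rad, d = 535.31 km
Total = 1457.91 + 535.31 = 1993.21 km

1993 km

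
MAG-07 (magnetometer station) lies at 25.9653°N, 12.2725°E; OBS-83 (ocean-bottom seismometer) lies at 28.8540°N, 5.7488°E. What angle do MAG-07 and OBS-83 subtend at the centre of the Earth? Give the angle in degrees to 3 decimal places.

Δφ = 2.8887°,  Δλ = -6.5237°
a = sin²(Δφ/2) + cos φ₁ cos φ₂ sin²(Δλ/2) = 0.003185
c = 2·arcsin(√a) = 0.112926 rad = 6.4702°

6.470°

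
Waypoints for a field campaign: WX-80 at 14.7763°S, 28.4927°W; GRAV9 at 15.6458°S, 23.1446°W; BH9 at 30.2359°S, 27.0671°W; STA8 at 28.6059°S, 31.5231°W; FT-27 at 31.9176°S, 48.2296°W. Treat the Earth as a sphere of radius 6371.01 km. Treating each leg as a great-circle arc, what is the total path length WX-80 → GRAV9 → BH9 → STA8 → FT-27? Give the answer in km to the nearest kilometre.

WX-80→GRAV9: c = 0.091338 rad, d = 581.92 km
GRAV9→BH9: c = 0.262270 rad, d = 1670.93 km
BH9→STA8: c = 0.073465 rad, d = 468.05 km
STA8→FT-27: c = 0.258106 rad, d = 1644.40 km
Total = 581.92 + 1670.93 + 468.05 + 1644.40 = 4365.29 km

4365 km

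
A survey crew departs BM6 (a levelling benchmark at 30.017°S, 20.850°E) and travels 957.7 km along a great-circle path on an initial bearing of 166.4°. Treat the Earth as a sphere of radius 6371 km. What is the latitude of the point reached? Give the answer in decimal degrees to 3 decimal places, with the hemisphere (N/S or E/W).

δ = d/R = 957.7/6371 = 0.150322 rad
φ₂ = arcsin(sin φ₁ cos δ + cos φ₁ sin δ cos θ)
   = arcsin(-0.50026·0.98872 + 0.86588·0.14976·-0.97196) = -38.36363°
λ₂ = λ₁ + atan2(sin θ sin δ cos φ₁, cos δ − sin φ₁ sin φ₂) = 23.42407°

38.364°S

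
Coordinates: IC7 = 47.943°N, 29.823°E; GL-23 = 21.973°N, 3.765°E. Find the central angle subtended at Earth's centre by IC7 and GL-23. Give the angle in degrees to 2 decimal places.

33.29°

Δφ = -25.9700°,  Δλ = -26.0580°
a = sin²(Δφ/2) + cos φ₁ cos φ₂ sin²(Δλ/2) = 0.082061
c = 2·arcsin(√a) = 0.581067 rad = 33.2927°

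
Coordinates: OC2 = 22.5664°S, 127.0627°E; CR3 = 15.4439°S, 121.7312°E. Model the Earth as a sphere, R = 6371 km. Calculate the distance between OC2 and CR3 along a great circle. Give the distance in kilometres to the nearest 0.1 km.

Δφ = 7.1225°,  Δλ = -5.3315°
a = sin²(Δφ/2) + cos φ₁ cos φ₂ sin²(Δλ/2) = 0.005784
c = 2·arcsin(√a) = 0.152248 rad = 8.7232°
d = R·c = 6371 × 0.152248 = 970.0 km

970.0 km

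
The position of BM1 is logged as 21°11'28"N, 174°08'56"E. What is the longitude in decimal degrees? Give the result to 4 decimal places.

174° + 8′/60 + 56″/3600 = 174 + 0.13333 + 0.01556 = 174.1489°

174.1489°E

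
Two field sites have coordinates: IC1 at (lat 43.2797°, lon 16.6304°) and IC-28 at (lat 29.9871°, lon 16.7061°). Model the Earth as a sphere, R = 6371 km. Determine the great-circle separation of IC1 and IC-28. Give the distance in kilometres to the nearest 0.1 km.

Δφ = -13.2926°,  Δλ = 0.0757°
a = sin²(Δφ/2) + cos φ₁ cos φ₂ sin²(Δλ/2) = 0.013396
c = 2·arcsin(√a) = 0.232002 rad = 13.2927°
d = R·c = 6371 × 0.232002 = 1478.1 km

1478.1 km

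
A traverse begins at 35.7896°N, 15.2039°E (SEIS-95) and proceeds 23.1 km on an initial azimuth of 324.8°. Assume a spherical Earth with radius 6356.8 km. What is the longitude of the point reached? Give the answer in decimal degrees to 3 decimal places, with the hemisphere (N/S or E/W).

δ = d/R = 23.1/6356.8 = 0.003634 rad
φ₂ = arcsin(sin φ₁ cos δ + cos φ₁ sin δ cos θ)
   = arcsin(0.58481·0.99999 + 0.81117·0.00363·0.81714) = 35.95964°
λ₂ = λ₁ + atan2(sin θ sin δ cos φ₁, cos δ − sin φ₁ sin φ₂) = 15.05563°

15.056°E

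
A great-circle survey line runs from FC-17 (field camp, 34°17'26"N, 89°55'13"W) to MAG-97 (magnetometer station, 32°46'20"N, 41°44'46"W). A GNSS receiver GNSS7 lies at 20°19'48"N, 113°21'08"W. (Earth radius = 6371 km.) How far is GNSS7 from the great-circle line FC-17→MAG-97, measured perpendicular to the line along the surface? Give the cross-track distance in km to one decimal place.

FC-17: φ = +34.29056°, λ = -89.92028°
MAG-97: φ = +32.77222°, λ = -41.74611°
GNSS7: φ = +20.33000°, λ = -113.35222°
δ₁₃ = central angle FC-17→GNSS7 = 0.435705 rad  (haversine)
θ₁₃ = bearing FC-17→GNSS7 = 242.070°,  θ₁₂ = bearing FC-17→MAG-97 = 78.164°
dₓₜ = R·arcsin(sin δ₁₃ · sin(θ₁₃ − θ₁₂)) = 6371·arcsin(0.42205·sin(163.906°)) = 747.100 km
|dₓₜ| = 747.100 km

747.1 km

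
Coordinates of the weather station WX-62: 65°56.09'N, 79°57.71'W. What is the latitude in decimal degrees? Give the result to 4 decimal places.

65° + 56.09′/60 = 65 + 0.93483 = 65.9348°

65.9348°N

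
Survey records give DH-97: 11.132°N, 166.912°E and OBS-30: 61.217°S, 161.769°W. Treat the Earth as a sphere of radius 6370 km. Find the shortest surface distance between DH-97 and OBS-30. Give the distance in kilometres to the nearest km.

8499 km

Δφ = -72.3490°,  Δλ = 31.3190°
a = sin²(Δφ/2) + cos φ₁ cos φ₂ sin²(Δλ/2) = 0.382811
c = 2·arcsin(√a) = 1.334217 rad = 76.4450°
d = R·c = 6370 × 1.334217 = 8499.0 km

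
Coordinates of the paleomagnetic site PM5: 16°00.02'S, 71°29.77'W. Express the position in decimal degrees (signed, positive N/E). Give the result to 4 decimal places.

lat: 16.0003° S → -16.0003°
lon: 71.4962° W → -71.4962°

-16.0003°, -71.4962°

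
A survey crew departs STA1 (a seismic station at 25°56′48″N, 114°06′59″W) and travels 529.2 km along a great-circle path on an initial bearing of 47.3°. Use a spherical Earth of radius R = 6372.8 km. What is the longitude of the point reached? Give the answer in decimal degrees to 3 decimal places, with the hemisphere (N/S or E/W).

110.115°W

STA1: φ = +25.94667°, λ = -114.11639°
δ = d/R = 529.2/6372.8 = 0.083040 rad
φ₂ = arcsin(sin φ₁ cos δ + cos φ₁ sin δ cos θ)
   = arcsin(0.43753·0.99655 + 0.89920·0.08295·0.67816) = 29.11779°
λ₂ = λ₁ + atan2(sin θ sin δ cos φ₁, cos δ − sin φ₁ sin φ₂) = -110.11529°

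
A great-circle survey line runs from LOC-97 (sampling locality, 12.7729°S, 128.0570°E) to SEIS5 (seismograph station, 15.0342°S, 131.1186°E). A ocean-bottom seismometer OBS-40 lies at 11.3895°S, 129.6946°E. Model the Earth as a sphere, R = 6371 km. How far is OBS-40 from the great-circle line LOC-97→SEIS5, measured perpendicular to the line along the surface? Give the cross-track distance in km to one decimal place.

δ₁₃ = central angle LOC-97→OBS-40 = 0.036933 rad  (haversine)
θ₁₃ = bearing LOC-97→OBS-40 = 49.350°,  θ₁₂ = bearing LOC-97→SEIS5 = 127.627°
dₓₜ = R·arcsin(sin δ₁₃ · sin(θ₁₃ − θ₁₂)) = 6371·arcsin(0.03692·sin(-78.277°)) = -230.390 km
|dₓₜ| = 230.390 km

230.4 km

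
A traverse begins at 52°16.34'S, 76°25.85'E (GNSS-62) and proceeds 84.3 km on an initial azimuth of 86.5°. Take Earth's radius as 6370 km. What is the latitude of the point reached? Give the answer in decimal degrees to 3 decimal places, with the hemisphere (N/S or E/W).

52.220°S

GNSS-62: φ = -52.27233°, λ = +76.43083°
δ = d/R = 84.3/6370 = 0.013234 rad
φ₂ = arcsin(sin φ₁ cos δ + cos φ₁ sin δ cos θ)
   = arcsin(-0.79093·0.99991 + 0.61191·0.01323·0.06105) = -52.21959°
λ₂ = λ₁ + atan2(sin θ sin δ cos φ₁, cos δ − sin φ₁ sin φ₂) = 77.66626°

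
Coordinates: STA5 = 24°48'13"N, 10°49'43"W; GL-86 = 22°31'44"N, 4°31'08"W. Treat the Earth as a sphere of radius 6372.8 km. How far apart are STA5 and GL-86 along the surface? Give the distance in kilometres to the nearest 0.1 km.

STA5: φ = +24.80361°, λ = -10.82861°
GL-86: φ = +22.52889°, λ = -4.51889°
Δφ = -2.2747°,  Δλ = 6.3097°
a = sin²(Δφ/2) + cos φ₁ cos φ₂ sin²(Δλ/2) = 0.002934
c = 2·arcsin(√a) = 0.108379 rad = 6.2096°
d = R·c = 6372.8 × 0.108379 = 690.7 km

690.7 km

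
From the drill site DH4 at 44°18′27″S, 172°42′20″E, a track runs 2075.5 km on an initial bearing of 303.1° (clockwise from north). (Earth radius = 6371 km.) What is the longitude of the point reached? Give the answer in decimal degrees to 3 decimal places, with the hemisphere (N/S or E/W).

DH4: φ = -44.30750°, λ = +172.70556°
δ = d/R = 2075.5/6371 = 0.325773 rad
φ₂ = arcsin(sin φ₁ cos δ + cos φ₁ sin δ cos θ)
   = arcsin(-0.69851·0.94740 + 0.71560·0.32004·0.54610) = -32.45931°
λ₂ = λ₁ + atan2(sin θ sin δ cos φ₁, cos δ − sin φ₁ sin φ₂) = 154.17895°

154.179°E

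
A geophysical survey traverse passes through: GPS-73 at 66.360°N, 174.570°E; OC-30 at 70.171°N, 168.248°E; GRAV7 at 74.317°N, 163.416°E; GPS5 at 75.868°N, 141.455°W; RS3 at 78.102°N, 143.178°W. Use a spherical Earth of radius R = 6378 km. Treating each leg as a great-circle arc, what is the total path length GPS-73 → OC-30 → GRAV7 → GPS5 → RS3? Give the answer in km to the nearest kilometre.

GPS-73→OC-30: c = 0.077974 rad, d = 497.32 km
OC-30→GRAV7: c = 0.076737 rad, d = 489.43 km
GRAV7→GPS5: c = 0.239873 rad, d = 1529.91 km
GPS5→RS3: c = 0.039570 rad, d = 252.38 km
Total = 497.32 + 489.43 + 1529.91 + 252.38 = 2769.03 km

2769 km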